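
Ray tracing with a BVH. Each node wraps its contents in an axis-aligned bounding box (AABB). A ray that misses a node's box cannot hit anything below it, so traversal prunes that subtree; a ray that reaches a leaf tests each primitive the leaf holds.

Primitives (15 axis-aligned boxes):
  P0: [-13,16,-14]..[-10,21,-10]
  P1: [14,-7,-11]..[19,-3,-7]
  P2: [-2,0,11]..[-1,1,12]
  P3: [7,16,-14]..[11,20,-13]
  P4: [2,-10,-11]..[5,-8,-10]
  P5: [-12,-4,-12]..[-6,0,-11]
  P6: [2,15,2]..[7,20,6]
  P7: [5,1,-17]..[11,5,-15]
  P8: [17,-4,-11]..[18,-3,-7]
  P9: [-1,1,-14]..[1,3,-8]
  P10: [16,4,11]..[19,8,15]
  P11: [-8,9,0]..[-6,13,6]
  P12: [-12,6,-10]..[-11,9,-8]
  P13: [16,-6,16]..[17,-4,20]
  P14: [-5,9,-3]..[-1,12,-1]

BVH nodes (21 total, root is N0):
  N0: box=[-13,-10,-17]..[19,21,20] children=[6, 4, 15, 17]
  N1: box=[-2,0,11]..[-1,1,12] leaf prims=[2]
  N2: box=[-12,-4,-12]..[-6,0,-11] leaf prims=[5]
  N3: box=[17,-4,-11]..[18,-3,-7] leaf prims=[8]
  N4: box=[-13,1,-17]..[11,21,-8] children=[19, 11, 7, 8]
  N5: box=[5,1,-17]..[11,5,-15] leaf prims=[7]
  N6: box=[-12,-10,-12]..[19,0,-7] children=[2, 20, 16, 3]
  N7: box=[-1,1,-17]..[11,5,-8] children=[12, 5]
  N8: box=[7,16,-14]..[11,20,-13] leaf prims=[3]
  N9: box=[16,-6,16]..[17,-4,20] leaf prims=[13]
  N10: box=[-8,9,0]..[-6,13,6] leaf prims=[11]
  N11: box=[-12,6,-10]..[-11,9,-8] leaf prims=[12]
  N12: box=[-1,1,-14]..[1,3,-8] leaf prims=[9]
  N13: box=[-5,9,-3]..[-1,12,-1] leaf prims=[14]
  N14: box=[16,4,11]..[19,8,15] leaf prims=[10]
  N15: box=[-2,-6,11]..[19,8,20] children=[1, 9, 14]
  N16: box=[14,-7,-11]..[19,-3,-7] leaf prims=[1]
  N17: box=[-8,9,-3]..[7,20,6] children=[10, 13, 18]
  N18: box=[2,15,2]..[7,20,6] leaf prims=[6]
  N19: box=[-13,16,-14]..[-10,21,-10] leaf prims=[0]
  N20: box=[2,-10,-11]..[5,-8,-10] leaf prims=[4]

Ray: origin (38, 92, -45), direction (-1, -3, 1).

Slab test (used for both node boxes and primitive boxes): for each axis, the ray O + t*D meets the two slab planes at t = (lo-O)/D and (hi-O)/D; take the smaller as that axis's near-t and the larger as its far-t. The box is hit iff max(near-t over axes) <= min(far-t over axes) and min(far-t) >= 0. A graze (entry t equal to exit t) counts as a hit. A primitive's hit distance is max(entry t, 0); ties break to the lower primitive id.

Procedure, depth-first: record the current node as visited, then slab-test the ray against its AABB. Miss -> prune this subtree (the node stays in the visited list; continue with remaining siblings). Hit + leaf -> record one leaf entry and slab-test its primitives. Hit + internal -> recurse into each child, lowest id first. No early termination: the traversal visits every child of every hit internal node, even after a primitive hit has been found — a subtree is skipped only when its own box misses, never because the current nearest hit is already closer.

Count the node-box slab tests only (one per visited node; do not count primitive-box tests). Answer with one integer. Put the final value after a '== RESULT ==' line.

Walk:
N0 x:[19,51] y:[71/3,34] z:[28,65] -> hit [28,34], descend [4, 6, 15, 17]
  N4 x:[27,51] y:[71/3,91/3] z:[28,37] -> hit [28,91/3], descend [7, 8, 11, 19]
    N7 x:[27,39] y:[29,91/3] z:[28,37] -> hit [29,91/3], descend [5, 12]
      N5 x:[27,33] y:[29,91/3] z:[28,30] -> hit [29,30] leaf, test {P7@t=29}
      N12 x:[37,39] y:[89/3,91/3] z:[31,37] -> miss, prune
    N8 x:[27,31] y:[24,76/3] z:[31,32] -> miss, prune
    N11 x:[49,50] y:[83/3,86/3] z:[35,37] -> miss, prune
    N19 x:[48,51] y:[71/3,76/3] z:[31,35] -> miss, prune
  N6 x:[19,50] y:[92/3,34] z:[33,38] -> hit [33,34], descend [2, 3, 16, 20]
    N2 x:[44,50] y:[92/3,32] z:[33,34] -> miss, prune
    N3 x:[20,21] y:[95/3,32] z:[34,38] -> miss, prune
    N16 x:[19,24] y:[95/3,33] z:[34,38] -> miss, prune
    N20 x:[33,36] y:[100/3,34] z:[34,35] -> hit [34,34] leaf, test {P4@t=34}
  N15 x:[19,40] y:[28,98/3] z:[56,65] -> miss, prune
  N17 x:[31,46] y:[24,83/3] z:[42,51] -> miss, prune

Visited [0, 4, 7, 5, 12, 8, 11, 19, 6, 2, 3, 16, 20, 15, 17]. Tests: 15 box, 2 leaf. Nearest: P7.

== RESULT ==
15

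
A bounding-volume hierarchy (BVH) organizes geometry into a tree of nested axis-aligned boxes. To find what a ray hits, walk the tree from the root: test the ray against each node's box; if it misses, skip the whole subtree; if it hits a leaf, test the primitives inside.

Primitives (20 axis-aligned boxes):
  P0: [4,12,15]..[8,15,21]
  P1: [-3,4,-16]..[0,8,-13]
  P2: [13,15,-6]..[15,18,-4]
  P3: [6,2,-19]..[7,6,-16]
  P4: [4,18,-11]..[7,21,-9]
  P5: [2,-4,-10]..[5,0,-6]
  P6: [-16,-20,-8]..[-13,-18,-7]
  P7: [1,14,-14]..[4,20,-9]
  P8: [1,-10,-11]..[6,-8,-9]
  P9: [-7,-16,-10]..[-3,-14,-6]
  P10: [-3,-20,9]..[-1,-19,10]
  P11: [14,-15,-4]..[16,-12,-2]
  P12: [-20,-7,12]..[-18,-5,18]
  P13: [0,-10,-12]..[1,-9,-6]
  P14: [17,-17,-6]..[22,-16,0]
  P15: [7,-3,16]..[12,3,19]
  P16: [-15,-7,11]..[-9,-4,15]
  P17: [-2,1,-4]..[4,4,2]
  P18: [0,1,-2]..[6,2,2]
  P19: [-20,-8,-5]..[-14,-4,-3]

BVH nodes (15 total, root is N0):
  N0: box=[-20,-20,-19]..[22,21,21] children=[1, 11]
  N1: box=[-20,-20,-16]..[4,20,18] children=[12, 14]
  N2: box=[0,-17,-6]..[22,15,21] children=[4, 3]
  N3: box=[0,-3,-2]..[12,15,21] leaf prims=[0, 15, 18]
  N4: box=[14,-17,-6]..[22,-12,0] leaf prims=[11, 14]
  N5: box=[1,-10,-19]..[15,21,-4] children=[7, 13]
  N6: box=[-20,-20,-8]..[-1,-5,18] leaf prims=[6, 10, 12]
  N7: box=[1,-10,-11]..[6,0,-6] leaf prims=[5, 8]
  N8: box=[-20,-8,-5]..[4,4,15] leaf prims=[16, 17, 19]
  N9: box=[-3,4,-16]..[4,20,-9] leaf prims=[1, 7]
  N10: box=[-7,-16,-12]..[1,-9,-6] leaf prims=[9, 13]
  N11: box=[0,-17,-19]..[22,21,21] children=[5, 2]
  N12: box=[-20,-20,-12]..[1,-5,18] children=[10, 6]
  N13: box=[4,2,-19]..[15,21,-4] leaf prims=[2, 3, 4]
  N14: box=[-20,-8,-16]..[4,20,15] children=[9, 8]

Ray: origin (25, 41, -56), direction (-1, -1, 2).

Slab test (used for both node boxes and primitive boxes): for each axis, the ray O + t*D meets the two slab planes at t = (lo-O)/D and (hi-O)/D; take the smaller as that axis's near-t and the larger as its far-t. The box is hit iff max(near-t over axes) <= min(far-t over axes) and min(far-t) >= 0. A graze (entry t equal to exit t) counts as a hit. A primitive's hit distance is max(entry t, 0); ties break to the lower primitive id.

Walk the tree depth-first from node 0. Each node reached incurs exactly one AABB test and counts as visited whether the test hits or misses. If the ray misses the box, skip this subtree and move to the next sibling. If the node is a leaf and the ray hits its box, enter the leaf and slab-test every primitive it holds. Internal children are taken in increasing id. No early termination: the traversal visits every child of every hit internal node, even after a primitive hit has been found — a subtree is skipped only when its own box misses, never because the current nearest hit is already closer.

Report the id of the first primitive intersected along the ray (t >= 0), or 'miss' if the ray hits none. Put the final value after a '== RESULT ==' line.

Trace the traversal:
N0 x:[3,45] y:[20,61] z:[37/2,77/2] -> hit [20,77/2], descend [1, 11]
  N1 x:[21,45] y:[21,61] z:[20,37] -> hit [21,37], descend [12, 14]
    N12 x:[24,45] y:[46,61] z:[22,37] -> miss, prune
    N14 x:[21,45] y:[21,49] z:[20,71/2] -> hit [21,71/2], descend [8, 9]
      N8 x:[21,45] y:[37,49] z:[51/2,71/2] -> miss, prune
      N9 x:[21,28] y:[21,37] z:[20,47/2] -> hit [21,47/2] leaf, test {P1(miss), P7@t=21}
  N11 x:[3,25] y:[20,58] z:[37/2,77/2] -> hit [20,25], descend [2, 5]
    N2 x:[3,25] y:[26,58] z:[25,77/2] -> miss, prune
    N5 x:[10,24] y:[20,51] z:[37/2,26] -> hit [20,24], descend [7, 13]
      N7 x:[19,24] y:[41,51] z:[45/2,25] -> miss, prune
      N13 x:[10,21] y:[20,39] z:[37/2,26] -> hit [20,21] leaf, test {P2(miss), P3(miss), P4(miss)}

Summary -> nodes [0, 1, 12, 14, 8, 9, 11, 2, 5, 7, 13]; box-tests=11; leaf-entries=2; first=P7

== RESULT ==
7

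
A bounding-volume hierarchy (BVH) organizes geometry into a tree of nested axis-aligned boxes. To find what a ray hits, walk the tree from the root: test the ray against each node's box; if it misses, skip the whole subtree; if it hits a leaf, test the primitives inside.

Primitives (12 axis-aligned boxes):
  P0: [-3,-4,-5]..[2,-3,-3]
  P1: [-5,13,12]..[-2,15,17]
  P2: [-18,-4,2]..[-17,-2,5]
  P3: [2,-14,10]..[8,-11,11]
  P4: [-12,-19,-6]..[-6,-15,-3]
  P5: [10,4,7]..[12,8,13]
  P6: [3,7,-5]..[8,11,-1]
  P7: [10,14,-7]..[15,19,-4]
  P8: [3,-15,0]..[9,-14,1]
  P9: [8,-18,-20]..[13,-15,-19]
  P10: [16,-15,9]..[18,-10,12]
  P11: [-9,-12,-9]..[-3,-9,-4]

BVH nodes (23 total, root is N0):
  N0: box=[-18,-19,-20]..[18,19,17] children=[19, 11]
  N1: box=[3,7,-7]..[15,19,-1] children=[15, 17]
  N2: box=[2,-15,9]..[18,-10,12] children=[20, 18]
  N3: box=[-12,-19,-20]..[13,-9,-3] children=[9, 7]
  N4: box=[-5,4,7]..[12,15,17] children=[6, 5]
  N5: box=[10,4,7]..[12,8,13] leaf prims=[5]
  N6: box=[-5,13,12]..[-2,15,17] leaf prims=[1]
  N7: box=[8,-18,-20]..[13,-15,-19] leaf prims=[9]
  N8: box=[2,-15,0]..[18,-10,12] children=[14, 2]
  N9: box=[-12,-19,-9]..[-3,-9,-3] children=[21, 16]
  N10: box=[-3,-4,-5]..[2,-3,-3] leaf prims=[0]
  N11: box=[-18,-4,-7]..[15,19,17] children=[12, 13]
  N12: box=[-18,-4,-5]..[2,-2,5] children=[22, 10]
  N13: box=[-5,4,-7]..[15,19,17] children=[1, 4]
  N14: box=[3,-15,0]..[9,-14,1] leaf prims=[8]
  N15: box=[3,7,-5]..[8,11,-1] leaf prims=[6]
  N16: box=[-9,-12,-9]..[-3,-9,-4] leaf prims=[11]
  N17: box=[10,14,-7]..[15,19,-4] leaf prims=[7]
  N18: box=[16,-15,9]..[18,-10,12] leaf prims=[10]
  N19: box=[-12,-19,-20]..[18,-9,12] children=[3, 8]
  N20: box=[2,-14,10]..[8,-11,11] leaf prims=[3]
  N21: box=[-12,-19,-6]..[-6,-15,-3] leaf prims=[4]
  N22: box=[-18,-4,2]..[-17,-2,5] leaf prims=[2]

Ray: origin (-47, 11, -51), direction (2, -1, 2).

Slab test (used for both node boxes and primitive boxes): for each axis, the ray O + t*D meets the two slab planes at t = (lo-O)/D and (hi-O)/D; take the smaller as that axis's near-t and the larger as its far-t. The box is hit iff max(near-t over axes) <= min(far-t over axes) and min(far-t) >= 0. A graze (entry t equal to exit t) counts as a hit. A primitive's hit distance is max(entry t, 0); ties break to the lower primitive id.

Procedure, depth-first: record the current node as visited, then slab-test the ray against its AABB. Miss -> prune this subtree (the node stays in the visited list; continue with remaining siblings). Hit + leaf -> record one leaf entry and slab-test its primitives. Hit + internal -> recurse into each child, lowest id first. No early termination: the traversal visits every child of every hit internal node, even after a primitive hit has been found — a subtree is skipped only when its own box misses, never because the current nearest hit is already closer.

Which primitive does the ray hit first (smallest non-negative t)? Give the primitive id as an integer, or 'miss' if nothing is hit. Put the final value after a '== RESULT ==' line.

Trace the traversal:
N0 x:[29/2,65/2] y:[-8,30] z:[31/2,34] -> hit [31/2,30], descend [11, 19]
  N11 x:[29/2,31] y:[-8,15] z:[22,34] -> miss, prune
  N19 x:[35/2,65/2] y:[20,30] z:[31/2,63/2] -> hit [20,30], descend [3, 8]
    N3 x:[35/2,30] y:[20,30] z:[31/2,24] -> hit [20,24], descend [7, 9]
      N7 x:[55/2,30] y:[26,29] z:[31/2,16] -> miss, prune
      N9 x:[35/2,22] y:[20,30] z:[21,24] -> hit [21,22], descend [16, 21]
        N16 x:[19,22] y:[20,23] z:[21,47/2] -> hit [21,22] leaf, test {P11@t=21}
        N21 x:[35/2,41/2] y:[26,30] z:[45/2,24] -> miss, prune
    N8 x:[49/2,65/2] y:[21,26] z:[51/2,63/2] -> hit [51/2,26], descend [2, 14]
      N2 x:[49/2,65/2] y:[21,26] z:[30,63/2] -> miss, prune
      N14 x:[25,28] y:[25,26] z:[51/2,26] -> hit [51/2,26] leaf, test {P8@t=51/2}

11 AABB tests over nodes [0, 11, 19, 3, 7, 9, 16, 21, 8, 2, 14]; 2 leaves entered; closest P11.

== RESULT ==
11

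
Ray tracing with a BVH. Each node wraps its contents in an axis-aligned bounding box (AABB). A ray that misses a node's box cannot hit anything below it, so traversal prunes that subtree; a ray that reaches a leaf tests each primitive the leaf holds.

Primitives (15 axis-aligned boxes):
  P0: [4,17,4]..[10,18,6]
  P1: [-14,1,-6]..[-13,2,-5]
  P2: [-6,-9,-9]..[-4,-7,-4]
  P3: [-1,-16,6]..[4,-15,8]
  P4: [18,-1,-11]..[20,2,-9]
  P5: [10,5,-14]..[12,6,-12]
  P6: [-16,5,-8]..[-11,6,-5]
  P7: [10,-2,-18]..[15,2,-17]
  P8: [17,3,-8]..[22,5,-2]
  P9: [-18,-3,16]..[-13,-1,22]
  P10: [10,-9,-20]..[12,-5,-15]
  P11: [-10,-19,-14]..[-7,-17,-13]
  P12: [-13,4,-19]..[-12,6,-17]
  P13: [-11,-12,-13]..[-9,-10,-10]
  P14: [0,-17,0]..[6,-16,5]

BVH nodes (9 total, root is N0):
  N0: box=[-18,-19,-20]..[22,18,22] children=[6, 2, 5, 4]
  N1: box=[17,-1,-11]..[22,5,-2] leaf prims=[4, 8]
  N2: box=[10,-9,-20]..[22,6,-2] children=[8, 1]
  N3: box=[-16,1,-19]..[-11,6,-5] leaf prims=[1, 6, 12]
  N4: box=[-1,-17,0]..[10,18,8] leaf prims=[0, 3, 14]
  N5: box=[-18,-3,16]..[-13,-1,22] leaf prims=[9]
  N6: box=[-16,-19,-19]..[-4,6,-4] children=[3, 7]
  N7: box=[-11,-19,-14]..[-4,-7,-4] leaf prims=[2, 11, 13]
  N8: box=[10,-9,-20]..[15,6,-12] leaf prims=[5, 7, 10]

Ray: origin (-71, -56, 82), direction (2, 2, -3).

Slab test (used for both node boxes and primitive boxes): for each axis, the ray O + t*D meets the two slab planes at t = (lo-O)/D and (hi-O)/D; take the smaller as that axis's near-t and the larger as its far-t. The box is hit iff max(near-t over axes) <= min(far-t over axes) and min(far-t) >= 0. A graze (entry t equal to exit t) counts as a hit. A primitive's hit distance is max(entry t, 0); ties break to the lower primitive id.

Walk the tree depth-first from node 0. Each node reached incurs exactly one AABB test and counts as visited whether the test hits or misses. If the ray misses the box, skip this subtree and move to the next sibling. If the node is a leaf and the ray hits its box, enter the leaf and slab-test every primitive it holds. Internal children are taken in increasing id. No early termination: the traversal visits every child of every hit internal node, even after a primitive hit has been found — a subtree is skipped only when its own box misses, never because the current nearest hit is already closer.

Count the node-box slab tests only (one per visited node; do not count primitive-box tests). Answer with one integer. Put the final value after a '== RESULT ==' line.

Traverse from the root:
N0 x:[53/2,93/2] y:[37/2,37] z:[20,34] -> hit [53/2,34], descend [2, 4, 5, 6]
  N2 x:[81/2,93/2] y:[47/2,31] z:[28,34] -> miss, prune
  N4 x:[35,81/2] y:[39/2,37] z:[74/3,82/3] -> miss, prune
  N5 x:[53/2,29] y:[53/2,55/2] z:[20,22] -> miss, prune
  N6 x:[55/2,67/2] y:[37/2,31] z:[86/3,101/3] -> hit [86/3,31], descend [3, 7]
    N3 x:[55/2,30] y:[57/2,31] z:[29,101/3] -> hit [29,30] leaf, test {P1@t=29, P6(miss), P12(miss)}
    N7 x:[30,67/2] y:[37/2,49/2] z:[86/3,32] -> miss, prune

Visited [0, 2, 4, 5, 6, 3, 7]. Tests: 7 box, 1 leaf. Nearest: P1.

== RESULT ==
7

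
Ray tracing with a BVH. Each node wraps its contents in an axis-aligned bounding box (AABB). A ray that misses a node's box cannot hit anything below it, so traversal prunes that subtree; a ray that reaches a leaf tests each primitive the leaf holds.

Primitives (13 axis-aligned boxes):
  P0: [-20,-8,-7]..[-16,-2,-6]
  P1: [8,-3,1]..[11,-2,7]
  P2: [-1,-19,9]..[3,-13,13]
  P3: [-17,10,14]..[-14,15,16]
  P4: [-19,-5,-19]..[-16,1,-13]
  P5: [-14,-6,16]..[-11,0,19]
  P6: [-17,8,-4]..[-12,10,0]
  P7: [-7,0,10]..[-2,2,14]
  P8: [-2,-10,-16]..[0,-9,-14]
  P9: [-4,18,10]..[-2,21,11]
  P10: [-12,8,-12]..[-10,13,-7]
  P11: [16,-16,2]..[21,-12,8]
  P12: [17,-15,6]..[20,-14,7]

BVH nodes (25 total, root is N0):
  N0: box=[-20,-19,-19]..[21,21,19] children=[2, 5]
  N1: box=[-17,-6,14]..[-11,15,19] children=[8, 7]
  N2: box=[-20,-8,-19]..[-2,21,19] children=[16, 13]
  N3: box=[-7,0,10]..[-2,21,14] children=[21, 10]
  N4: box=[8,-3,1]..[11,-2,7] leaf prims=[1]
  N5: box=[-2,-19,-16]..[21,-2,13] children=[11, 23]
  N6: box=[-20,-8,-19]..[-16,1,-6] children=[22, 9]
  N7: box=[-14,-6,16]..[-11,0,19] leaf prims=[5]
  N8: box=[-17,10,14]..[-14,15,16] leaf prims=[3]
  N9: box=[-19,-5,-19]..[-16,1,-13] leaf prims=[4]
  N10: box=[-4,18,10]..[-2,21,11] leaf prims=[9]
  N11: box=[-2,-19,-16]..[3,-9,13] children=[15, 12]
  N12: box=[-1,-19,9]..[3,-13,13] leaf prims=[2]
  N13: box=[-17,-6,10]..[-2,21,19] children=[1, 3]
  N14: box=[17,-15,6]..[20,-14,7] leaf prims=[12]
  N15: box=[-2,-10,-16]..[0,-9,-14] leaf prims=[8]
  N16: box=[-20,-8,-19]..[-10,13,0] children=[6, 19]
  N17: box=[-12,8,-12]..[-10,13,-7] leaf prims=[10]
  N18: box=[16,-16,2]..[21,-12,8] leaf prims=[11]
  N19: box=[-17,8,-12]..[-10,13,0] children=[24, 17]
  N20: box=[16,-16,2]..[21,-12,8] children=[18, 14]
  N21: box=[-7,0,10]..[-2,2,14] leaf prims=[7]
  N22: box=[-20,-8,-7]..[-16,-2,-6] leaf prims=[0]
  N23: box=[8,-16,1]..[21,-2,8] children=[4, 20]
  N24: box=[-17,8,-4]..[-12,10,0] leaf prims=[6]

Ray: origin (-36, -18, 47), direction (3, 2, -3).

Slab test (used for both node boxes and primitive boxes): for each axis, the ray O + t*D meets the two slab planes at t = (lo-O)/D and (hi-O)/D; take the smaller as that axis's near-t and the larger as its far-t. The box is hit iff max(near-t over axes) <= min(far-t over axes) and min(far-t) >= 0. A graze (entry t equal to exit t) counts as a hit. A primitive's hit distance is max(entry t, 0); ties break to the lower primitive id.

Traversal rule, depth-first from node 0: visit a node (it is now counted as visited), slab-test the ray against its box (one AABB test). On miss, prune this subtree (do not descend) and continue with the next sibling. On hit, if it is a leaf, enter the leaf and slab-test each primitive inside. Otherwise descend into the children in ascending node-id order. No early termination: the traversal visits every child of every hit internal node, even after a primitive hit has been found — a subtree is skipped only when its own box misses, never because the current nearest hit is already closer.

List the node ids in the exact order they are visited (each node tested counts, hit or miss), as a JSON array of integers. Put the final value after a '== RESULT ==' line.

Walk:
N0 x:[16/3,19] y:[-1/2,39/2] z:[28/3,22] -> hit [28/3,19], descend [2, 5]
  N2 x:[16/3,34/3] y:[5,39/2] z:[28/3,22] -> hit [28/3,34/3], descend [13, 16]
    N13 x:[19/3,34/3] y:[6,39/2] z:[28/3,37/3] -> hit [28/3,34/3], descend [1, 3]
      N1 x:[19/3,25/3] y:[6,33/2] z:[28/3,11] -> miss, prune
      N3 x:[29/3,34/3] y:[9,39/2] z:[11,37/3] -> hit [11,34/3], descend [10, 21]
        N10 x:[32/3,34/3] y:[18,39/2] z:[12,37/3] -> miss, prune
        N21 x:[29/3,34/3] y:[9,10] z:[11,37/3] -> miss, prune
    N16 x:[16/3,26/3] y:[5,31/2] z:[47/3,22] -> miss, prune
  N5 x:[34/3,19] y:[-1/2,8] z:[34/3,21] -> miss, prune

Visited [0, 2, 13, 1, 3, 10, 21, 16, 5]. Tests: 9 box, 0 leaf. Nearest: miss.

== RESULT ==
[0, 2, 13, 1, 3, 10, 21, 16, 5]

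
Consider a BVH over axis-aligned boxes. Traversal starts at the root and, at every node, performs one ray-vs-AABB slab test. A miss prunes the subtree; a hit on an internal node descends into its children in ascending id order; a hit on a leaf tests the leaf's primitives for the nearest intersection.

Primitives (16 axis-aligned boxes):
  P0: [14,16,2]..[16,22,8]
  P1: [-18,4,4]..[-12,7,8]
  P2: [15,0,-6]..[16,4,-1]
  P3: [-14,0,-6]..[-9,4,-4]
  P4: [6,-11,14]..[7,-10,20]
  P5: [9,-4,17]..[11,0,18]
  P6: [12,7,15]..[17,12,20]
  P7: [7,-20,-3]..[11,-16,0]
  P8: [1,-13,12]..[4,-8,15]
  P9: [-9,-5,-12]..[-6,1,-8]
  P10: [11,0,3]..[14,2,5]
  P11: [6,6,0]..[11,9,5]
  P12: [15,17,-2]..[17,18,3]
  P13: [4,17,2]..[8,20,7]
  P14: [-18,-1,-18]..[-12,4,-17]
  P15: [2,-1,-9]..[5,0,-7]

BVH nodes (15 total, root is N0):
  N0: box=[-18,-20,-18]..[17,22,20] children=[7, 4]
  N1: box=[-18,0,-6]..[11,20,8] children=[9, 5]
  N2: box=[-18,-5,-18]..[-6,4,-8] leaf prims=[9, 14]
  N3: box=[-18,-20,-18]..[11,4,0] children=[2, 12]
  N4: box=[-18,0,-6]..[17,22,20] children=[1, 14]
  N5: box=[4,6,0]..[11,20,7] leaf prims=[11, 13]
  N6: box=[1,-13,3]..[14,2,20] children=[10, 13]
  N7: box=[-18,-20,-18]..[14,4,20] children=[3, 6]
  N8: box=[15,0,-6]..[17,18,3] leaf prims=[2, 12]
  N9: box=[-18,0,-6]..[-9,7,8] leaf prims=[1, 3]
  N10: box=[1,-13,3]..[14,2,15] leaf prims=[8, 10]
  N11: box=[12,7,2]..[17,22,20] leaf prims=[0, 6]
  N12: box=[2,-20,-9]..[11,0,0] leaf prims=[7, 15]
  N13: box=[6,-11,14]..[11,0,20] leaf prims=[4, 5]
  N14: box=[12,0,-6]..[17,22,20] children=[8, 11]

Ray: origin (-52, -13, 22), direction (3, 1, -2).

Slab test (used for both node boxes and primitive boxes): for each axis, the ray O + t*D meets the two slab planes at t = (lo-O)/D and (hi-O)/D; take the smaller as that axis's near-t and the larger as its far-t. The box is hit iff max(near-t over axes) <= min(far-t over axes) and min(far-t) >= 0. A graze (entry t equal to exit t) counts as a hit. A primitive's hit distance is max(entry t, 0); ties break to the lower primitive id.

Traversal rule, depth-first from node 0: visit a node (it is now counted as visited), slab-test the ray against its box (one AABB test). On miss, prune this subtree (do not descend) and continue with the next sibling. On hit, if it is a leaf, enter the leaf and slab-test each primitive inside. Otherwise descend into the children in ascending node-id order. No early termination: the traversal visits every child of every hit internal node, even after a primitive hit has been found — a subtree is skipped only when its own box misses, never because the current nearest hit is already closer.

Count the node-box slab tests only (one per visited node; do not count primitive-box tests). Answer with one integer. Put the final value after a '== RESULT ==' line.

Trace the traversal:
N0 x:[34/3,23] y:[-7,35] z:[1,20] -> hit [34/3,20], descend [4, 7]
  N4 x:[34/3,23] y:[13,35] z:[1,14] -> hit [13,14], descend [1, 14]
    N1 x:[34/3,21] y:[13,33] z:[7,14] -> hit [13,14], descend [5, 9]
      N5 x:[56/3,21] y:[19,33] z:[15/2,11] -> miss, prune
      N9 x:[34/3,43/3] y:[13,20] z:[7,14] -> hit [13,14] leaf, test {P1(miss), P3@t=13}
    N14 x:[64/3,23] y:[13,35] z:[1,14] -> miss, prune
  N7 x:[34/3,22] y:[-7,17] z:[1,20] -> hit [34/3,17], descend [3, 6]
    N3 x:[34/3,21] y:[-7,17] z:[11,20] -> hit [34/3,17], descend [2, 12]
      N2 x:[34/3,46/3] y:[8,17] z:[15,20] -> hit [15,46/3] leaf, test {P9(miss), P14(miss)}
      N12 x:[18,21] y:[-7,13] z:[11,31/2] -> miss, prune
    N6 x:[53/3,22] y:[0,15] z:[1,19/2] -> miss, prune

Summary -> nodes [0, 4, 1, 5, 9, 14, 7, 3, 2, 12, 6]; box-tests=11; leaf-entries=2; first=P3

== RESULT ==
11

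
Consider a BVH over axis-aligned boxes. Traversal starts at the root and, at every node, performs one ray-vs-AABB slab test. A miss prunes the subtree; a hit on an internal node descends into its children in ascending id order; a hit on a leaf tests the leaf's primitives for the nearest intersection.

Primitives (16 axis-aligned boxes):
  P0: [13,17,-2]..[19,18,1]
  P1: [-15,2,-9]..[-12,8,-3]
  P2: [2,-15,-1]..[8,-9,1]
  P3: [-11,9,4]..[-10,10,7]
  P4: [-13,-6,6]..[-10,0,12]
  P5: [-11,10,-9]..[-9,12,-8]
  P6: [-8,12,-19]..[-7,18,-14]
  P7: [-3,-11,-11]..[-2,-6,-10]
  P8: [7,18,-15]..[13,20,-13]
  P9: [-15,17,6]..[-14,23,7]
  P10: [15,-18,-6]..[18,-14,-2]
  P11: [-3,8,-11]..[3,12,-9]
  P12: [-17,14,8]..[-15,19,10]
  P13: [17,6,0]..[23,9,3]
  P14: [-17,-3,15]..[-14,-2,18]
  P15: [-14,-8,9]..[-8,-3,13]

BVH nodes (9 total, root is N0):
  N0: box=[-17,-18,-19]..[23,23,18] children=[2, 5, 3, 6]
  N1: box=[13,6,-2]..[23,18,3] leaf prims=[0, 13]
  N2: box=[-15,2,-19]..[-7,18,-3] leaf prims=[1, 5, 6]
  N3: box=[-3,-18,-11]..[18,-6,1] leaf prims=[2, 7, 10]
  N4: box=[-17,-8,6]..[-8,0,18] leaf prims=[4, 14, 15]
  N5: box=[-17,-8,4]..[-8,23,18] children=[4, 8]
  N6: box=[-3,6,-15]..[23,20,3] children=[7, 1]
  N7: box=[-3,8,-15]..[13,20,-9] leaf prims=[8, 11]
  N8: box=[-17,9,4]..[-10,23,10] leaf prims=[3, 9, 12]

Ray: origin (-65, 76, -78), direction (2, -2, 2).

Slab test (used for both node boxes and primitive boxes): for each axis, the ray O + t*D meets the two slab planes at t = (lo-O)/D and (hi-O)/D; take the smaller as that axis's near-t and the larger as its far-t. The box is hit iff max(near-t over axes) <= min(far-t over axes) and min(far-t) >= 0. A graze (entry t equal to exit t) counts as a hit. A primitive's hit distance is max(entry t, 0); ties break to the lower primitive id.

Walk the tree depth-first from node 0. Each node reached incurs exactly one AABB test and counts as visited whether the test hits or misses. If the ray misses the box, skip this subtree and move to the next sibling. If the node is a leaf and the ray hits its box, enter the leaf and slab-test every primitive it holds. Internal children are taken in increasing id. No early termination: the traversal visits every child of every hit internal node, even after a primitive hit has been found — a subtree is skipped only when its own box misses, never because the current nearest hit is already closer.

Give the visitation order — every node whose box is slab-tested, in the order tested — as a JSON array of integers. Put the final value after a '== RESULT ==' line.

Walk:
N0 x:[24,44] y:[53/2,47] z:[59/2,48] -> hit [59/2,44], descend [2, 3, 5, 6]
  N2 x:[25,29] y:[29,37] z:[59/2,75/2] -> miss, prune
  N3 x:[31,83/2] y:[41,47] z:[67/2,79/2] -> miss, prune
  N5 x:[24,57/2] y:[53/2,42] z:[41,48] -> miss, prune
  N6 x:[31,44] y:[28,35] z:[63/2,81/2] -> hit [63/2,35], descend [1, 7]
    N1 x:[39,44] y:[29,35] z:[38,81/2] -> miss, prune
    N7 x:[31,39] y:[28,34] z:[63/2,69/2] -> hit [63/2,34] leaf, test {P8(miss), P11@t=67/2}

order=[0, 2, 3, 5, 6, 1, 7]  |boxes|=7  |leaves|=1  hit=P11

== RESULT ==
[0, 2, 3, 5, 6, 1, 7]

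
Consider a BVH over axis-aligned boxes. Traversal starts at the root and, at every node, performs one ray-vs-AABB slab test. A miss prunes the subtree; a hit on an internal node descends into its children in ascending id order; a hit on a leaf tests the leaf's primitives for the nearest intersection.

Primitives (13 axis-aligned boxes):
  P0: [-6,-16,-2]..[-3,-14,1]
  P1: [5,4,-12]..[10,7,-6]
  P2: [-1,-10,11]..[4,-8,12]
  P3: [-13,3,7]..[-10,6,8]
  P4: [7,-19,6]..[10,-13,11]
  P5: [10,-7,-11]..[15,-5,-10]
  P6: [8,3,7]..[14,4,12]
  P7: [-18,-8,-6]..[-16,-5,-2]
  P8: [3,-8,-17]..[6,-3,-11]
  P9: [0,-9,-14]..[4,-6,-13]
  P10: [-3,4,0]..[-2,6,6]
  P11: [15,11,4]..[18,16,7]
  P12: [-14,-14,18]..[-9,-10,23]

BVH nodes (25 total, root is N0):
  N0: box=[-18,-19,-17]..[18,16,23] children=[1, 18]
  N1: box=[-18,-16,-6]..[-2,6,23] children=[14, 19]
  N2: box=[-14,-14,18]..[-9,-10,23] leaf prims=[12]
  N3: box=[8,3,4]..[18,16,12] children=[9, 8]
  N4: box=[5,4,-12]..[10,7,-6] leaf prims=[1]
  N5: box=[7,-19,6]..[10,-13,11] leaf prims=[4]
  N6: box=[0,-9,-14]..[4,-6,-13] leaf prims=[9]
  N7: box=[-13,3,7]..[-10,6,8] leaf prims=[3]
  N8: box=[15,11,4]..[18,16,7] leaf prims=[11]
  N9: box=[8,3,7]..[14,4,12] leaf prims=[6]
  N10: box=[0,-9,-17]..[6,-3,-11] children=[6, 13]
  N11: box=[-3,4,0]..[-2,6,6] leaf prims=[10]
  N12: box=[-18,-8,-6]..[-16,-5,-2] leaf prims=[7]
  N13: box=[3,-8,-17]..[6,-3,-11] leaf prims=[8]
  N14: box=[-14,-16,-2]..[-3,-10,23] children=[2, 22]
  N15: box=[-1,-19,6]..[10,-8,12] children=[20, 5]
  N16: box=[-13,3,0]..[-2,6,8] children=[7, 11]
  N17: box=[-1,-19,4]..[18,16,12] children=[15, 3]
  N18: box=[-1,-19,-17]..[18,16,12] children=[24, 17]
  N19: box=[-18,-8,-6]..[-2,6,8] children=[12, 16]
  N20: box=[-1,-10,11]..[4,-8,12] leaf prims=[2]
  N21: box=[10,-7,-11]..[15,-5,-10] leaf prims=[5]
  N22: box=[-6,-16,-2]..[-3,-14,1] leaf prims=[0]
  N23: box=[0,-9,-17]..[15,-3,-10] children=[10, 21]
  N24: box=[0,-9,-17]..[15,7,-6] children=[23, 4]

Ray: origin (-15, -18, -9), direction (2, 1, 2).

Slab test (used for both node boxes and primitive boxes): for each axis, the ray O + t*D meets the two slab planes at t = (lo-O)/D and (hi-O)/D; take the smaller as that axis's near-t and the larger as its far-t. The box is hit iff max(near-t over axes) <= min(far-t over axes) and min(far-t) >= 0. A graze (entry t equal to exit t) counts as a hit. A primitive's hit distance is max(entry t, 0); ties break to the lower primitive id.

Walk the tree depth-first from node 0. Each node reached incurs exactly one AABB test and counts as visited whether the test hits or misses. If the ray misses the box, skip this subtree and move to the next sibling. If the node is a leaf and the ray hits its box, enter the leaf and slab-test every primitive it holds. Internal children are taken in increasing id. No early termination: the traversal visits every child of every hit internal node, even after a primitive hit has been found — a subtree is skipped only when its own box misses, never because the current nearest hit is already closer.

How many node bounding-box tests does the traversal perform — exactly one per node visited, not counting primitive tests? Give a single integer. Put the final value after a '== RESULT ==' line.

Trace the traversal:
N0 x:[-3/2,33/2] y:[-1,34] z:[-4,16] -> hit [-1,16], descend [1, 18]
  N1 x:[-3/2,13/2] y:[2,24] z:[3/2,16] -> hit [2,13/2], descend [14, 19]
    N14 x:[1/2,6] y:[2,8] z:[7/2,16] -> hit [7/2,6], descend [2, 22]
      N2 x:[1/2,3] y:[4,8] z:[27/2,16] -> miss, prune
      N22 x:[9/2,6] y:[2,4] z:[7/2,5] -> miss, prune
    N19 x:[-3/2,13/2] y:[10,24] z:[3/2,17/2] -> miss, prune
  N18 x:[7,33/2] y:[-1,34] z:[-4,21/2] -> hit [7,21/2], descend [17, 24]
    N17 x:[7,33/2] y:[-1,34] z:[13/2,21/2] -> hit [7,21/2], descend [3, 15]
      N3 x:[23/2,33/2] y:[21,34] z:[13/2,21/2] -> miss, prune
      N15 x:[7,25/2] y:[-1,10] z:[15/2,21/2] -> hit [15/2,10], descend [5, 20]
        N5 x:[11,25/2] y:[-1,5] z:[15/2,10] -> miss, prune
        N20 x:[7,19/2] y:[8,10] z:[10,21/2] -> miss, prune
    N24 x:[15/2,15] y:[9,25] z:[-4,3/2] -> miss, prune

Visited [0, 1, 14, 2, 22, 19, 18, 17, 3, 15, 5, 20, 24]. Tests: 13 box, 0 leaf. Nearest: miss.

== RESULT ==
13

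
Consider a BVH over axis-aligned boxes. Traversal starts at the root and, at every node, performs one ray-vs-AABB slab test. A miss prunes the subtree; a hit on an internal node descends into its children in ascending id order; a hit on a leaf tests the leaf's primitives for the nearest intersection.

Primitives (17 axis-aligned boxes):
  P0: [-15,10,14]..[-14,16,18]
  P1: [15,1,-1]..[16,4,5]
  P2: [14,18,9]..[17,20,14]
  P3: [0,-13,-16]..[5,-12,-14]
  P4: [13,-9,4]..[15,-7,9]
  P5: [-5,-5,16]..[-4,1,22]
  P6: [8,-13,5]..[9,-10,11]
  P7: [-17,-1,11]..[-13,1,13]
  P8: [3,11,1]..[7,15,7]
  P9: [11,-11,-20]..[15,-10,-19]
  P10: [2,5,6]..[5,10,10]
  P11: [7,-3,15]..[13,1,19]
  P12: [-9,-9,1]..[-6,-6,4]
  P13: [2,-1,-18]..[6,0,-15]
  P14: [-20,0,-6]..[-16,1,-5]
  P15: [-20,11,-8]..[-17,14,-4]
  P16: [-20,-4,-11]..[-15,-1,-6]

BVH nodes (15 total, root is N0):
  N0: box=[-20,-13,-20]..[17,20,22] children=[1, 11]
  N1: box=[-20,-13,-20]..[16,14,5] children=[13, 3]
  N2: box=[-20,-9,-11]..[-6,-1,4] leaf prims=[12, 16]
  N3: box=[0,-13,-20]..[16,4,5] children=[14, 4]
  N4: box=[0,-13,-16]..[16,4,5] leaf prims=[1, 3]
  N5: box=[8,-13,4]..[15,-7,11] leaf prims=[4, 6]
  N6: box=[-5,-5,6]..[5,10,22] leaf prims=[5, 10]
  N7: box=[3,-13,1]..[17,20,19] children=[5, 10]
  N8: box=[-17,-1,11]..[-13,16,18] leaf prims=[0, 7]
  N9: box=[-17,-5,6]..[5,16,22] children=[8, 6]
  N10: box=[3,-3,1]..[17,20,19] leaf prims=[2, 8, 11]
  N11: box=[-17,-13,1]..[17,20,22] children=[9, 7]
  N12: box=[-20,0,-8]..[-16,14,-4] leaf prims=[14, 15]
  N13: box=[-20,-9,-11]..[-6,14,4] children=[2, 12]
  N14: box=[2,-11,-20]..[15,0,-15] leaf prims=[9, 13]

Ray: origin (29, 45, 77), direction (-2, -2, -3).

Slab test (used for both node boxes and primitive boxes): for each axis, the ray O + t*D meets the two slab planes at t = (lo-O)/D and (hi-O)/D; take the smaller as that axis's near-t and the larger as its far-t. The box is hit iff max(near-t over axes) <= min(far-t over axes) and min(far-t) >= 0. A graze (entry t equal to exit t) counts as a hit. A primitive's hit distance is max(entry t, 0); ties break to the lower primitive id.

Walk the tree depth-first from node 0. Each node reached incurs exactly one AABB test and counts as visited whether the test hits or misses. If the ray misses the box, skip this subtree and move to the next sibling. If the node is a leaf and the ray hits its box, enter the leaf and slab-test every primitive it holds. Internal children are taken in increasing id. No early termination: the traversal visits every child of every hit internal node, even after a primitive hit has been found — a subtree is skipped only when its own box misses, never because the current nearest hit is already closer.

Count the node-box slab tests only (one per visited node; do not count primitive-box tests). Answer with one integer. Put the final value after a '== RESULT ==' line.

Walk:
N0 x:[6,49/2] y:[25/2,29] z:[55/3,97/3] -> hit [55/3,49/2], descend [1, 11]
  N1 x:[13/2,49/2] y:[31/2,29] z:[24,97/3] -> hit [24,49/2], descend [3, 13]
    N3 x:[13/2,29/2] y:[41/2,29] z:[24,97/3] -> miss, prune
    N13 x:[35/2,49/2] y:[31/2,27] z:[73/3,88/3] -> hit [73/3,49/2], descend [2, 12]
      N2 x:[35/2,49/2] y:[23,27] z:[73/3,88/3] -> hit [73/3,49/2] leaf, test {P12(miss), P16(miss)}
      N12 x:[45/2,49/2] y:[31/2,45/2] z:[27,85/3] -> miss, prune
  N11 x:[6,23] y:[25/2,29] z:[55/3,76/3] -> hit [55/3,23], descend [7, 9]
    N7 x:[6,13] y:[25/2,29] z:[58/3,76/3] -> miss, prune
    N9 x:[12,23] y:[29/2,25] z:[55/3,71/3] -> hit [55/3,23], descend [6, 8]
      N6 x:[12,17] y:[35/2,25] z:[55/3,71/3] -> miss, prune
      N8 x:[21,23] y:[29/2,23] z:[59/3,22] -> hit [21,22] leaf, test {P0(miss), P7@t=22}

order=[0, 1, 3, 13, 2, 12, 11, 7, 9, 6, 8]  |boxes|=11  |leaves|=2  hit=P7

== RESULT ==
11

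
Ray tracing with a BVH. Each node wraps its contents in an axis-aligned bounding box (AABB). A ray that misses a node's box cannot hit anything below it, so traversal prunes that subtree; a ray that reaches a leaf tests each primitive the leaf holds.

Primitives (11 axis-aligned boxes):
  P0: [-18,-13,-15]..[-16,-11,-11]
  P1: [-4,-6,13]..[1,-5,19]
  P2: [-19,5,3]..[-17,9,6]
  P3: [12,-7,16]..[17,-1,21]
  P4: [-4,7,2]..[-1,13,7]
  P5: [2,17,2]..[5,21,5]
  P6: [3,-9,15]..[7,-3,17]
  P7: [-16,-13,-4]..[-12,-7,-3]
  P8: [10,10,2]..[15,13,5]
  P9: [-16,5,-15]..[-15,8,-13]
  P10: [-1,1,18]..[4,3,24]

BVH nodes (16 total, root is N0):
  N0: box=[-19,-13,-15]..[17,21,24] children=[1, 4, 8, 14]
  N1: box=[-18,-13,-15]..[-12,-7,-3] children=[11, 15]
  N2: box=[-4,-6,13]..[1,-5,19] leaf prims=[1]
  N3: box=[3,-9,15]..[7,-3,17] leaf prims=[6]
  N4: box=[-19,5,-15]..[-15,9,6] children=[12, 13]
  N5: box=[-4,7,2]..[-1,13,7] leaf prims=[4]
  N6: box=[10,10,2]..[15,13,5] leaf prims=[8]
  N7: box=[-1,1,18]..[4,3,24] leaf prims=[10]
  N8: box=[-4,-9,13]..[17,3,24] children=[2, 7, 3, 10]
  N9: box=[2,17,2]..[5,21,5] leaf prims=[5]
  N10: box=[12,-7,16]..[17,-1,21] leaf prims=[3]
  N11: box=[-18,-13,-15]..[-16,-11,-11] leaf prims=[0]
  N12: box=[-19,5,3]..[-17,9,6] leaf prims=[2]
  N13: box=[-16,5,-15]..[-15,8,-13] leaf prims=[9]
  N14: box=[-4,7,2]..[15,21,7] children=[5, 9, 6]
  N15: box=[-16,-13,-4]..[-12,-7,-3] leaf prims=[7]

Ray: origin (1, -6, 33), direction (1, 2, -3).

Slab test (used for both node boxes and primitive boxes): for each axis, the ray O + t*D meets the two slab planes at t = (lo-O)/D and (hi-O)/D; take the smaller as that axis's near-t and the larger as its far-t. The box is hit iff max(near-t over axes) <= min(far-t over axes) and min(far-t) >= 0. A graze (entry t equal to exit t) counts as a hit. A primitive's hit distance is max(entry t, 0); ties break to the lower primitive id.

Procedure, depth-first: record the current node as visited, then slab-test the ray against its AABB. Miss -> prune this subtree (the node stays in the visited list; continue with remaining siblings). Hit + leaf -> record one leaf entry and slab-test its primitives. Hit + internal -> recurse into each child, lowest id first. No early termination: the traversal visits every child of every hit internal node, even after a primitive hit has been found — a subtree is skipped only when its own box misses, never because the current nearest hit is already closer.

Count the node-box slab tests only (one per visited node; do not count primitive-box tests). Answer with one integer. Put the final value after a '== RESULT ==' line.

Traverse from the root:
N0 x:[-20,16] y:[-7/2,27/2] z:[3,16] -> hit [3,27/2], descend [1, 4, 8, 14]
  N1 x:[-19,-13] y:[-7/2,-1/2] z:[12,16] -> miss, prune
  N4 x:[-20,-16] y:[11/2,15/2] z:[9,16] -> miss, prune
  N8 x:[-5,16] y:[-3/2,9/2] z:[3,20/3] -> hit [3,9/2], descend [2, 3, 7, 10]
    N2 x:[-5,0] y:[0,1/2] z:[14/3,20/3] -> miss, prune
    N3 x:[2,6] y:[-3/2,3/2] z:[16/3,6] -> miss, prune
    N7 x:[-2,3] y:[7/2,9/2] z:[3,5] -> miss, prune
    N10 x:[11,16] y:[-1/2,5/2] z:[4,17/3] -> miss, prune
  N14 x:[-5,14] y:[13/2,27/2] z:[26/3,31/3] -> hit [26/3,31/3], descend [5, 6, 9]
    N5 x:[-5,-2] y:[13/2,19/2] z:[26/3,31/3] -> miss, prune
    N6 x:[9,14] y:[8,19/2] z:[28/3,31/3] -> hit [28/3,19/2] leaf, test {P8@t=28/3}
    N9 x:[1,4] y:[23/2,27/2] z:[28/3,31/3] -> miss, prune

Visited [0, 1, 4, 8, 2, 3, 7, 10, 14, 5, 6, 9]. Tests: 12 box, 1 leaf. Nearest: P8.

== RESULT ==
12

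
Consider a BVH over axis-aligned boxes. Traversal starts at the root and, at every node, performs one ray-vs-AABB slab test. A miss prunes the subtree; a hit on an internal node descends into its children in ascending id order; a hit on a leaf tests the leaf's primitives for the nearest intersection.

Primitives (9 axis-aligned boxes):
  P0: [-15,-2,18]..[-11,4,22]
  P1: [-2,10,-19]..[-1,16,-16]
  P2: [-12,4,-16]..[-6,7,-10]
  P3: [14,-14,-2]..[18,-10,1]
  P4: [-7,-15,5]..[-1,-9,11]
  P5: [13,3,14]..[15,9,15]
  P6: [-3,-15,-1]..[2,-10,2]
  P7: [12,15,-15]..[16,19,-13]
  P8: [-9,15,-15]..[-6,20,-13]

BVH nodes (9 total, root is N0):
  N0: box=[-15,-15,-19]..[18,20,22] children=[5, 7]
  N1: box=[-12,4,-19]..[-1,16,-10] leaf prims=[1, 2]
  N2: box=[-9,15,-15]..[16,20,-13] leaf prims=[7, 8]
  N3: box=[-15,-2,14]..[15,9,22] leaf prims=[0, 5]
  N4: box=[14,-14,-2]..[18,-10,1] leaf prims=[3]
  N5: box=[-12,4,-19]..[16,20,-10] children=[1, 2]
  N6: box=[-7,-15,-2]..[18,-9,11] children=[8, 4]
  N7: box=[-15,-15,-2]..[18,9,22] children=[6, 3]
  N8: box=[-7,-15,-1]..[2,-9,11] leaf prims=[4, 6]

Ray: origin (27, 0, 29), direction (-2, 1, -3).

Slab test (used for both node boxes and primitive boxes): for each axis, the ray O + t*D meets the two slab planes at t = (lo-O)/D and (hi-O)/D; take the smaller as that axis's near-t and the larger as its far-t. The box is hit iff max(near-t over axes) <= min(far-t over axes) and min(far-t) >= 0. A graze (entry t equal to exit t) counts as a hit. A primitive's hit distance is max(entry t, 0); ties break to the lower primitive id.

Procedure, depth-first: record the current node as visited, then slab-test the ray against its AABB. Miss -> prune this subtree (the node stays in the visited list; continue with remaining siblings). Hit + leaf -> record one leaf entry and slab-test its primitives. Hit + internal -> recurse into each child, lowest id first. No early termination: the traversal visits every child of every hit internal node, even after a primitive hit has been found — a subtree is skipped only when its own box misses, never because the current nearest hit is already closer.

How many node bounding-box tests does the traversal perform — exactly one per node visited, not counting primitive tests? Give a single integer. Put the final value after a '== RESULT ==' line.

Trace the traversal:
N0 x:[9/2,21] y:[-15,20] z:[7/3,16] -> hit [9/2,16], descend [5, 7]
  N5 x:[11/2,39/2] y:[4,20] z:[13,16] -> hit [13,16], descend [1, 2]
    N1 x:[14,39/2] y:[4,16] z:[13,16] -> hit [14,16] leaf, test {P1(miss), P2(miss)}
    N2 x:[11/2,18] y:[15,20] z:[14,44/3] -> miss, prune
  N7 x:[9/2,21] y:[-15,9] z:[7/3,31/3] -> hit [9/2,9], descend [3, 6]
    N3 x:[6,21] y:[-2,9] z:[7/3,5] -> miss, prune
    N6 x:[9/2,17] y:[-15,-9] z:[6,31/3] -> miss, prune

order=[0, 5, 1, 2, 7, 3, 6]  |boxes|=7  |leaves|=1  hit=miss

== RESULT ==
7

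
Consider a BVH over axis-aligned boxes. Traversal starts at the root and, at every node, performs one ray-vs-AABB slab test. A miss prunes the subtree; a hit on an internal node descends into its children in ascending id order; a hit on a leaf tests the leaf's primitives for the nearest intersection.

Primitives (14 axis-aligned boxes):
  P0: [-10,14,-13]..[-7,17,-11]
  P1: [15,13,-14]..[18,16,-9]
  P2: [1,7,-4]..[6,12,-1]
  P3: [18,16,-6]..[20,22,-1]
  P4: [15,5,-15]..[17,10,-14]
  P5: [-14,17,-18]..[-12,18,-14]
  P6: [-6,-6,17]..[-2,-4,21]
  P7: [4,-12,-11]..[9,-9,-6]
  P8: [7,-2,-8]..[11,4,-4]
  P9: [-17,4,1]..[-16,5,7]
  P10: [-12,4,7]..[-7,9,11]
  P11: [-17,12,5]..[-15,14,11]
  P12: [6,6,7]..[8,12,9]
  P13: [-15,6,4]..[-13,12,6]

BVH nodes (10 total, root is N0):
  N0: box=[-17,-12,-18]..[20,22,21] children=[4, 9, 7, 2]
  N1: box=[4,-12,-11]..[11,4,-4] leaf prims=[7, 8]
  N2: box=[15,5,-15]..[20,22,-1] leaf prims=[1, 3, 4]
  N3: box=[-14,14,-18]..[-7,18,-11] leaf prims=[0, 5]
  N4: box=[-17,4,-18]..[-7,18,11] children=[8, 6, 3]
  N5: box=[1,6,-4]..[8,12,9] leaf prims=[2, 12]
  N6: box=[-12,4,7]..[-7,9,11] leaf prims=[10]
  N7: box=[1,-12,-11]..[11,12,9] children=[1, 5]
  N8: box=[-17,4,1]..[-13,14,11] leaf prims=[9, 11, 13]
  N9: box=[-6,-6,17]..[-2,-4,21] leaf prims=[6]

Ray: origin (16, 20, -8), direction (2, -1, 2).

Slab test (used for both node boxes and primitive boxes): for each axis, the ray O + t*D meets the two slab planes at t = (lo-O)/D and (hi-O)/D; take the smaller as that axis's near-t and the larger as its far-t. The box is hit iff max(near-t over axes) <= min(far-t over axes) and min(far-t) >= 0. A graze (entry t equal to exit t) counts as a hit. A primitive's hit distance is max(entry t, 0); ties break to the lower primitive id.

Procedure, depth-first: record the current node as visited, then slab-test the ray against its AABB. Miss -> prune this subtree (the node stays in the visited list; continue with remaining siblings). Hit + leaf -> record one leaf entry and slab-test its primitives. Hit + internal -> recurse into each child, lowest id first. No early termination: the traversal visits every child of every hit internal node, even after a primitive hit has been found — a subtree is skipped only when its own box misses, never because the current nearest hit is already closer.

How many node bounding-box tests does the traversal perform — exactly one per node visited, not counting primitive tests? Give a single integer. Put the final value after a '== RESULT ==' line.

Walk:
N0 x:[-33/2,2] y:[-2,32] z:[-5,29/2] -> hit [-2,2], descend [2, 4, 7, 9]
  N2 x:[-1/2,2] y:[-2,15] z:[-7/2,7/2] -> hit [-1/2,2] leaf, test {P1(miss), P3@t=1, P4(miss)}
  N4 x:[-33/2,-23/2] y:[2,16] z:[-5,19/2] -> miss, prune
  N7 x:[-15/2,-5/2] y:[8,32] z:[-3/2,17/2] -> miss, prune
  N9 x:[-11,-9] y:[24,26] z:[25/2,29/2] -> miss, prune

5 AABB tests over nodes [0, 2, 4, 7, 9]; 1 leaf entered; closest P3.

== RESULT ==
5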